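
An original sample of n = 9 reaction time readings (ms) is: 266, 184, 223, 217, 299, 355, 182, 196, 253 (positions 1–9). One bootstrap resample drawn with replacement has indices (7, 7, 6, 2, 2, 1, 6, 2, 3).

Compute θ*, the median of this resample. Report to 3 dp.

θ* = 184.000

Resample values: 182, 182, 355, 184, 184, 266, 355, 184, 223.
Sorted: 182, 182, 184, 184, 184, 223, 266, 355, 355
Median = middle value = 184.000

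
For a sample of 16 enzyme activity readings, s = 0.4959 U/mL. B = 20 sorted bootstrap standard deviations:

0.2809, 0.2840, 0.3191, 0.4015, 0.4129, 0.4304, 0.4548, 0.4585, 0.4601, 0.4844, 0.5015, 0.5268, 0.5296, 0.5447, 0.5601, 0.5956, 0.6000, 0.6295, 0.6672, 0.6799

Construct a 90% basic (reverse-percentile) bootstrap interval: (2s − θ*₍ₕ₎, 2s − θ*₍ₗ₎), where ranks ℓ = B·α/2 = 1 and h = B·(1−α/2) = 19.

(0.3246, 0.7109)

Percentile endpoints at ranks 1 and 19: θ*₍1₎ = 0.2809, θ*₍19₎ = 0.6672.
Basic interval reflects these around s:
  lower = 2 × 0.4959 − 0.6672 = 0.3246
  upper = 2 × 0.4959 − 0.2809 = 0.7109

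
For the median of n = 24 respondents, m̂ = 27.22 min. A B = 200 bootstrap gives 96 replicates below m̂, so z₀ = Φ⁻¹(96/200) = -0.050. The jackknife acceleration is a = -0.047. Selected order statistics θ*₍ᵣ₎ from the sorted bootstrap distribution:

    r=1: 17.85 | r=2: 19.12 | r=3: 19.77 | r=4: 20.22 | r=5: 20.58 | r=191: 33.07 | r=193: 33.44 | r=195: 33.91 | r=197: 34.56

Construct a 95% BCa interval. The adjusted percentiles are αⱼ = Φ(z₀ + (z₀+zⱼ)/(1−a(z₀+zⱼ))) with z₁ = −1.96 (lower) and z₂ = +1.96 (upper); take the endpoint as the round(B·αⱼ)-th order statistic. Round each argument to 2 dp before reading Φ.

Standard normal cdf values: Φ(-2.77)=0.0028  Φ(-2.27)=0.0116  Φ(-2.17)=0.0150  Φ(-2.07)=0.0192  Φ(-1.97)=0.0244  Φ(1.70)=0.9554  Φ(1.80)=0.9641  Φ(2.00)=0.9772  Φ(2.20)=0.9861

(19.12, 33.07)

Lower: z₀ + z₁ = -0.050 + (-1.960) = -2.010; 1 − a(z₀+z₁) = 1 − (-0.047)(-2.010) = 0.9055; argument = -0.050 + (-2.010)/0.9055 = -2.2697 → -2.27.
α₁ = Φ(-2.27) = 0.0116; rank = round(200 × 0.0116) = 2; θ*₍2₎ = 19.12.
Upper: z₀ + z₂ = 1.910; 1 − a(z₀+z₂) = 1.0898; argument = 1.7027 → 1.70; α₂ = 0.9554; rank = 191; θ*₍191₎ = 33.07.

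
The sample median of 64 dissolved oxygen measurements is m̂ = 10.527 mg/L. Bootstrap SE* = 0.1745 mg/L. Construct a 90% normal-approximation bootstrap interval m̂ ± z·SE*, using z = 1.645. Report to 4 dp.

Margin = 1.645 × 0.1745 = 0.28705
Interval: 10.527 ± 0.28705

(10.2399, 10.8141)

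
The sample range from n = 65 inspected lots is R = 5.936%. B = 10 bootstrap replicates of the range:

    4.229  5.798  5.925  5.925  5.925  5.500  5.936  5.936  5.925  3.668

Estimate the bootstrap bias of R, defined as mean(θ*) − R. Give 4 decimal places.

bias = −0.4593

mean(θ*) = (4.229 + 5.798 + 5.925 + 5.925 + 5.925 + 5.500 + 5.936 + 5.936 + 5.925 + 3.668) / 10 = 5.47670
bias = 5.47670 − 5.936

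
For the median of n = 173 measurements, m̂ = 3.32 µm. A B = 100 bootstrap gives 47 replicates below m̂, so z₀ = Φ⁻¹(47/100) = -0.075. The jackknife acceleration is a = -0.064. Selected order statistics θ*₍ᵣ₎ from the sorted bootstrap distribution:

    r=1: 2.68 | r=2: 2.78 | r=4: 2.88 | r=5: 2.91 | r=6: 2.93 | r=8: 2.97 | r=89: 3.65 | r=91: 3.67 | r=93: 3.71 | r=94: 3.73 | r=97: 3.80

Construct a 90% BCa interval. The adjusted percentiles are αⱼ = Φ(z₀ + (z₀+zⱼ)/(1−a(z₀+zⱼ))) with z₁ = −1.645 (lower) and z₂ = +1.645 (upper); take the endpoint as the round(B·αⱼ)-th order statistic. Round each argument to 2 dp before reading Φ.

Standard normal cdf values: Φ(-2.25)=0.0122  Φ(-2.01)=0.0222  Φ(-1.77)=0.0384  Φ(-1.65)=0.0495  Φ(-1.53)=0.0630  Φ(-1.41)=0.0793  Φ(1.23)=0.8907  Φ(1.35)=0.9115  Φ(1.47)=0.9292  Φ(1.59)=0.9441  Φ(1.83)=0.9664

Lower: z₀ + z₁ = -0.075 + (-1.645) = -1.720; 1 − a(z₀+z₁) = 1 − (-0.064)(-1.720) = 0.8899; argument = -0.075 + (-1.720)/0.8899 = -2.0078 → -2.01.
α₁ = Φ(-2.01) = 0.0222; rank = round(100 × 0.0222) = 2; θ*₍2₎ = 2.78.
Upper: z₀ + z₂ = 1.570; 1 − a(z₀+z₂) = 1.1005; argument = 1.3517 → 1.35; α₂ = 0.9115; rank = 91; θ*₍91₎ = 3.67.

(2.78, 3.67)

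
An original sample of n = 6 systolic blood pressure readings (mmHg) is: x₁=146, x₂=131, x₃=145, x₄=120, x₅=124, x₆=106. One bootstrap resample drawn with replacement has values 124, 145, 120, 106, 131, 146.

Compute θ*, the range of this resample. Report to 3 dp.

Range = 146 − 106 = 40.000

θ* = 40.000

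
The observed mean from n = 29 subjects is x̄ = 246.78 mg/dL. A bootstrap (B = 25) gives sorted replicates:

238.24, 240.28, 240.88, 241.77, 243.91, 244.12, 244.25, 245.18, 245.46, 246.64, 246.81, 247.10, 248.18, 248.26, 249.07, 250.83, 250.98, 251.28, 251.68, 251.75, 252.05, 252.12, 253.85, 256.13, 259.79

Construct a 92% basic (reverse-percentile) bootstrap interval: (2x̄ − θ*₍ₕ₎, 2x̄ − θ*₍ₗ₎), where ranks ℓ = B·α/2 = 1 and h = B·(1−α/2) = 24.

Percentile endpoints at ranks 1 and 24: θ*₍1₎ = 238.24, θ*₍24₎ = 256.13.
Basic interval reflects these around x̄:
  lower = 2 × 246.78 − 256.13 = 237.43
  upper = 2 × 246.78 − 238.24 = 255.32

(237.43, 255.32)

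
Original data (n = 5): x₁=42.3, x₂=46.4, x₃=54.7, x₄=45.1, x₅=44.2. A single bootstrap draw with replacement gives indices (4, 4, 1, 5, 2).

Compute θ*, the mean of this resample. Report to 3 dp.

Resample values: 45.1, 45.1, 42.3, 44.2, 46.4.
Mean = (45.1 + 45.1 + 42.3 + 44.2 + 46.4) / 5 = 223.10 / 5 = 44.620

θ* = 44.620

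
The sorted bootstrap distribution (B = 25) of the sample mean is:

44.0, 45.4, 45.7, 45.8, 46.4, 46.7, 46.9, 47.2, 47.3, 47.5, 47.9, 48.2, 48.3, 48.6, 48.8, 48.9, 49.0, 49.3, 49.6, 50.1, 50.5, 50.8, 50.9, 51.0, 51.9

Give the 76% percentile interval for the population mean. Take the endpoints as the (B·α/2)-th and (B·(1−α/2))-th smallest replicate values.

α = 0.24; lower rank = 25 × 0.120 = 3; upper rank = 25 × 0.880 = 22.
The 3rd smallest replicate is 45.7; the 22nd is 50.8.

(45.7, 50.8)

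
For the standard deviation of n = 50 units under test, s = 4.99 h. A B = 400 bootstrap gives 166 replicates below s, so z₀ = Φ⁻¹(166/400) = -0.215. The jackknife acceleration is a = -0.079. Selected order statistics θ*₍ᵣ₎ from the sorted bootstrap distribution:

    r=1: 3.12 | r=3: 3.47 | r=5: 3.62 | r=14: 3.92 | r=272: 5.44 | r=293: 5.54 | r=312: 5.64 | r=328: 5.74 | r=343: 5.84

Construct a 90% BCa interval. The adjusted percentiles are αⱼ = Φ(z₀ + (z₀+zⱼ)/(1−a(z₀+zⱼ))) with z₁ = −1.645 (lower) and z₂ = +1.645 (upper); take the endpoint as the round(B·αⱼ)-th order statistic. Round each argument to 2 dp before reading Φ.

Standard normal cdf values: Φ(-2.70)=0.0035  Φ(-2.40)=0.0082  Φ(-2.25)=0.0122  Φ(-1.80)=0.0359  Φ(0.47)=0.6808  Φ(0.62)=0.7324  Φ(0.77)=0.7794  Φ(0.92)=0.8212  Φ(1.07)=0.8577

(3.47, 5.84)

Lower: z₀ + z₁ = -0.215 + (-1.645) = -1.860; 1 − a(z₀+z₁) = 1 − (-0.079)(-1.860) = 0.8531; argument = -0.215 + (-1.860)/0.8531 = -2.3954 → -2.40.
α₁ = Φ(-2.40) = 0.0082; rank = round(400 × 0.0082) = 3; θ*₍3₎ = 3.47.
Upper: z₀ + z₂ = 1.430; 1 − a(z₀+z₂) = 1.1130; argument = 1.0699 → 1.07; α₂ = 0.8577; rank = 343; θ*₍343₎ = 5.84.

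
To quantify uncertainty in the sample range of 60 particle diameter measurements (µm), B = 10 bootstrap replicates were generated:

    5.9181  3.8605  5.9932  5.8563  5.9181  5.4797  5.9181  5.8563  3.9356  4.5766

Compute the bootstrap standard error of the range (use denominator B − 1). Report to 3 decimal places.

Bootstrap SE is the standard deviation of the 10 replicate ranges.
Mean of replicates: (5.9181 + 3.8605 + 5.9932 + 5.8563 + 5.9181 + 5.4797 + 5.9181 + 5.8563 + 3.9356 + 4.5766) / 10 = 53.31250 / 10 = 5.33125
Sum of squared deviations: (+0.58685)² + (−1.47075)² + (+0.66195)² + (+0.52505)² + (+0.58685)² + (+0.14845)² + (+0.58685)² + (+0.52505)² + (−1.39565)² + (−0.75465)² = 6.72519
Variance = 6.72519 / 9 = 0.74724
SE* = √0.74724

SE* = 0.864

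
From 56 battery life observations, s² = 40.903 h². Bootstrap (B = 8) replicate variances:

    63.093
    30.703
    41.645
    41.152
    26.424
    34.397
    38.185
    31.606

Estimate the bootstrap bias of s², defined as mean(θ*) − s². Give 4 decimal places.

mean(θ*) = (63.093 + 30.703 + 41.645 + 41.152 + 26.424 + 34.397 + 38.185 + 31.606) / 8 = 38.40062
bias = 38.40062 − 40.903

bias = −2.5024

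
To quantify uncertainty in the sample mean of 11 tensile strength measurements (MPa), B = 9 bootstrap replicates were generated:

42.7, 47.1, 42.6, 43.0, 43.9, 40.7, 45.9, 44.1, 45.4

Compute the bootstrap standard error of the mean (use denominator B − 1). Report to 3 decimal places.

Bootstrap SE is the standard deviation of the 9 replicate means.
Mean of replicates: (42.7 + 47.1 + 42.6 + 43.0 + 43.9 + 40.7 + 45.9 + 44.1 + 45.4) / 9 = 395.4000 / 9 = 43.9333
Sum of squared deviations: (−1.2333)² + (+3.1667)² + (−1.3333)² + (−0.9333)² + (−0.0333)² + (−3.2333)² + (+1.9667)² + (+0.1667)² + (+1.4667)² = 30.7000
Variance = 30.7000 / 8 = 3.8375
SE* = √3.8375

SE* = 1.959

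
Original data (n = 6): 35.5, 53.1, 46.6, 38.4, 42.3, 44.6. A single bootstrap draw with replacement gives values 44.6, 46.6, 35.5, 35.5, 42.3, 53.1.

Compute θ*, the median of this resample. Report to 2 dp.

θ* = 43.45

Sorted: 35.5, 35.5, 42.3, 44.6, 46.6, 53.1
Median = average of the two middle values = 43.45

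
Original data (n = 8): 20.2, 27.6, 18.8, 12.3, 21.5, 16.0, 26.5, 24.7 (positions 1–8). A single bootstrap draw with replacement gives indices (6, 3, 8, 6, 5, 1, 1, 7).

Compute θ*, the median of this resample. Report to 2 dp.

θ* = 20.20

Resample values: 16.0, 18.8, 24.7, 16.0, 21.5, 20.2, 20.2, 26.5.
Sorted: 16.0, 16.0, 18.8, 20.2, 20.2, 21.5, 24.7, 26.5
Median = average of the two middle values = 20.20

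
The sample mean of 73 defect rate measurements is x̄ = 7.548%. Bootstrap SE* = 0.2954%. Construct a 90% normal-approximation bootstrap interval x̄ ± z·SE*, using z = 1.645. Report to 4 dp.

(7.0621, 8.0339)

Margin = 1.645 × 0.2954 = 0.48593
Interval: 7.548 ± 0.48593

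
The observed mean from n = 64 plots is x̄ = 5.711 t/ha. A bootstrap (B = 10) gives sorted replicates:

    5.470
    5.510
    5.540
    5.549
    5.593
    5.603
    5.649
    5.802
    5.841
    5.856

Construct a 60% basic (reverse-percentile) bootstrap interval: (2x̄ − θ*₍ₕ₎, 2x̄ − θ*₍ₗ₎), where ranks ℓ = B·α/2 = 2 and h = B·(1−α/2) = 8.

Percentile endpoints at ranks 2 and 8: θ*₍2₎ = 5.510, θ*₍8₎ = 5.802.
Basic interval reflects these around x̄:
  lower = 2 × 5.711 − 5.802 = 5.620
  upper = 2 × 5.711 − 5.510 = 5.912

(5.620, 5.912)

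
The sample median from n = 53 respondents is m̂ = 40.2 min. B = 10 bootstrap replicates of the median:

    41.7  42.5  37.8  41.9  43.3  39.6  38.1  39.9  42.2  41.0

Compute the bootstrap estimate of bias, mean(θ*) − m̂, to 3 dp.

mean(θ*) = (41.7 + 42.5 + 37.8 + 41.9 + 43.3 + 39.6 + 38.1 + 39.9 + 42.2 + 41.0) / 10 = 40.8000
bias = 40.8000 − 40.2

bias = +0.600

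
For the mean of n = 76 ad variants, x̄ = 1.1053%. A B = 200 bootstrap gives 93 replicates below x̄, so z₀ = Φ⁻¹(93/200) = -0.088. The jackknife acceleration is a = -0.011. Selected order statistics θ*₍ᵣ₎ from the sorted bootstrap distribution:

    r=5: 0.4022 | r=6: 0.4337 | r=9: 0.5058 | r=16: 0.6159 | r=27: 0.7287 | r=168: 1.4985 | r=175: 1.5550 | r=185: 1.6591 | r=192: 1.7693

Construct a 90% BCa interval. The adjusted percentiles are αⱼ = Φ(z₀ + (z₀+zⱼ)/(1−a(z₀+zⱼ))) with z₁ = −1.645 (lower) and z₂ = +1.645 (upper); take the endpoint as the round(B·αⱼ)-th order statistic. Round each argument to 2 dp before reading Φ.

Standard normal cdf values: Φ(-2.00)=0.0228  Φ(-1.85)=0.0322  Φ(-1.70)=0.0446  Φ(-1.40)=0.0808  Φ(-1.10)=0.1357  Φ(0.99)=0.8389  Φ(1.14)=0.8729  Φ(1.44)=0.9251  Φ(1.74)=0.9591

Lower: z₀ + z₁ = -0.088 + (-1.645) = -1.733; 1 − a(z₀+z₁) = 1 − (-0.011)(-1.733) = 0.9809; argument = -0.088 + (-1.733)/0.9809 = -1.8547 → -1.85.
α₁ = Φ(-1.85) = 0.0322; rank = round(200 × 0.0322) = 6; θ*₍6₎ = 0.4337.
Upper: z₀ + z₂ = 1.557; 1 − a(z₀+z₂) = 1.0171; argument = 1.4428 → 1.44; α₂ = 0.9251; rank = 185; θ*₍185₎ = 1.6591.

(0.4337, 1.6591)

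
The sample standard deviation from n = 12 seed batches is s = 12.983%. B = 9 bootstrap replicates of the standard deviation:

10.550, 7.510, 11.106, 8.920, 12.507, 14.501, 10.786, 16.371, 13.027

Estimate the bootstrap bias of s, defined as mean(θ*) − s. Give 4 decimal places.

bias = −1.2854

mean(θ*) = (10.550 + 7.510 + 11.106 + 8.920 + 12.507 + 14.501 + 10.786 + 16.371 + 13.027) / 9 = 11.69756
bias = 11.69756 − 12.983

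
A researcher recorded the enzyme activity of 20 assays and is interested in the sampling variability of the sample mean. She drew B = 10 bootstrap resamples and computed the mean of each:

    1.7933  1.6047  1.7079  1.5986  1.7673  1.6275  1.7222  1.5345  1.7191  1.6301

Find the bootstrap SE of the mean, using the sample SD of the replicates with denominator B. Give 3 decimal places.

Bootstrap SE is the standard deviation of the 10 replicate means.
Mean of replicates: (1.7933 + 1.6047 + 1.7079 + 1.5986 + 1.7673 + 1.6275 + 1.7222 + 1.5345 + 1.7191 + 1.6301) / 10 = 16.70520 / 10 = 1.67052
Sum of squared deviations: (+0.12278)² + (−0.06582)² + (+0.03738)² + (−0.07192)² + (+0.09678)² + (−0.04302)² + (+0.05168)² + (−0.13602)² + (+0.04858)² + (−0.04042)² = 0.06236
Variance = 0.06236 / 10 = 0.00624
SE* = √0.00624

SE* = 0.079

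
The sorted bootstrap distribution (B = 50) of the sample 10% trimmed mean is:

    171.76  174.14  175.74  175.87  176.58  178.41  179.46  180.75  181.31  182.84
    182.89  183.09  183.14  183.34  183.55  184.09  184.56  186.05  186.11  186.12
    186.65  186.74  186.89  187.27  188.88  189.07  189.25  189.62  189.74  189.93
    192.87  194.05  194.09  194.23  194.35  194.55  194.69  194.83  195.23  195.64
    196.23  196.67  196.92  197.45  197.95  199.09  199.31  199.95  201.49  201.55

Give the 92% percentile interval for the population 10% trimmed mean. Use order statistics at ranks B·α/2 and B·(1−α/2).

(174.14, 199.95)

α = 0.08; lower rank = 50 × 0.040 = 2; upper rank = 50 × 0.960 = 48.
The 2nd smallest replicate is 174.14; the 48th is 199.95.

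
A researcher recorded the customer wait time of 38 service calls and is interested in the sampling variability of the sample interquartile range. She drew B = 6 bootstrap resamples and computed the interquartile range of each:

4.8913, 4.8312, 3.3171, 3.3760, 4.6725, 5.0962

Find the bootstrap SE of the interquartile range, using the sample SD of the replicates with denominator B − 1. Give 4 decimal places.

Bootstrap SE is the standard deviation of the 6 replicate interquartile ranges.
Mean of replicates: (4.8913 + 4.8312 + 3.3171 + 3.3760 + 4.6725 + 5.0962) / 6 = 26.18430 / 6 = 4.36405
Sum of squared deviations: (+0.52725)² + (+0.46715)² + (−1.04695)² + (−0.98805)² + (+0.30845)² + (+0.73215)² = 3.19975
Variance = 3.19975 / 5 = 0.63995
SE* = √0.63995

SE* = 0.8000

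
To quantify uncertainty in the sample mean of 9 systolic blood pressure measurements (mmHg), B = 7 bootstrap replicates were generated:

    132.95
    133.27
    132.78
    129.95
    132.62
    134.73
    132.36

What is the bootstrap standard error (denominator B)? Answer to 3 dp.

Bootstrap SE is the standard deviation of the 7 replicate means.
Mean of replicates: (132.95 + 133.27 + 132.78 + 129.95 + 132.62 + 134.73 + 132.36) / 7 = 928.6600 / 7 = 132.6657
Sum of squared deviations: (+0.2843)² + (+0.6043)² + (+0.1143)² + (−2.7157)² + (−0.0457)² + (+2.0643)² + (−0.3057)² = 12.1910
Variance = 12.1910 / 7 = 1.7416
SE* = √1.7416

SE* = 1.320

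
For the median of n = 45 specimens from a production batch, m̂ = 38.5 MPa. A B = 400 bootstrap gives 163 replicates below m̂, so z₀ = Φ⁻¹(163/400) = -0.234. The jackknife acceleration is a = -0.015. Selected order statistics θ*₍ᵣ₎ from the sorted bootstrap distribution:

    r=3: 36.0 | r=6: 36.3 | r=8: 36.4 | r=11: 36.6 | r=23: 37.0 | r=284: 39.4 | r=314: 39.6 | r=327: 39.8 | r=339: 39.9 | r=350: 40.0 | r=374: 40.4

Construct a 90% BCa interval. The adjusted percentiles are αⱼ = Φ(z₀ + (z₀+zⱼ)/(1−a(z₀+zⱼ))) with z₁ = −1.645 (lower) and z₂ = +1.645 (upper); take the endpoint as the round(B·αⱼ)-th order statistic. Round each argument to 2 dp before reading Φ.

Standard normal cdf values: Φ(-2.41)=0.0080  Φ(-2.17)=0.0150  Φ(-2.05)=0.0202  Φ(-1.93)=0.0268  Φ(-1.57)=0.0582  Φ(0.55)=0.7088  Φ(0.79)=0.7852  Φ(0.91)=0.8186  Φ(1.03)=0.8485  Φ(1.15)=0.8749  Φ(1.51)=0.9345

Lower: z₀ + z₁ = -0.234 + (-1.645) = -1.879; 1 − a(z₀+z₁) = 1 − (-0.015)(-1.879) = 0.9718; argument = -0.234 + (-1.879)/0.9718 = -2.1675 → -2.17.
α₁ = Φ(-2.17) = 0.0150; rank = round(400 × 0.0150) = 6; θ*₍6₎ = 36.3.
Upper: z₀ + z₂ = 1.411; 1 − a(z₀+z₂) = 1.0212; argument = 1.1478 → 1.15; α₂ = 0.8749; rank = 350; θ*₍350₎ = 40.0.

(36.3, 40.0)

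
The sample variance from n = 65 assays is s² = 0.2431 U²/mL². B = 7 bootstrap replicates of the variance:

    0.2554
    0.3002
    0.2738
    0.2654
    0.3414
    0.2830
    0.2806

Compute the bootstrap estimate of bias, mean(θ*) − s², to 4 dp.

mean(θ*) = (0.2554 + 0.3002 + 0.2738 + 0.2654 + 0.3414 + 0.2830 + 0.2806) / 7 = 0.28569
bias = 0.28569 − 0.2431

bias = +0.0426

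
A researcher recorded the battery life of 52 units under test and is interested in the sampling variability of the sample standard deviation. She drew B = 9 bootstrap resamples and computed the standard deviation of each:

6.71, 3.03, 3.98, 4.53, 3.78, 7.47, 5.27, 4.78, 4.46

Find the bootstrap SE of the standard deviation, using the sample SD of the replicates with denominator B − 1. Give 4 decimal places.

Bootstrap SE is the standard deviation of the 9 replicate standard deviations.
Mean of replicates: (6.71 + 3.03 + 3.98 + 4.53 + 3.78 + 7.47 + 5.27 + 4.78 + 4.46) / 9 = 44.01000 / 9 = 4.89000
Sum of squared deviations: (+1.82000)² + (−1.86000)² + (−0.91000)² + (−0.36000)² + (−1.11000)² + (+2.58000)² + (+0.38000)² + (−0.11000)² + (−0.43000)² = 15.95960
Variance = 15.95960 / 8 = 1.99495
SE* = √1.99495

SE* = 1.4124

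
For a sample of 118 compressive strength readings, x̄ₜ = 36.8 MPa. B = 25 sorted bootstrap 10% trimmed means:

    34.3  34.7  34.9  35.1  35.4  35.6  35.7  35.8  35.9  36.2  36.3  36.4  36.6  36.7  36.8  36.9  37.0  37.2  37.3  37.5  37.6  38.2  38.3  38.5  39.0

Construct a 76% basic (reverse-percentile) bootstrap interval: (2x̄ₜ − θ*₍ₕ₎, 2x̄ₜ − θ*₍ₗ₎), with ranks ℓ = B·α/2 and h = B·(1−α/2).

Percentile endpoints at ranks 3 and 22: θ*₍3₎ = 34.9, θ*₍22₎ = 38.2.
Basic interval reflects these around x̄ₜ:
  lower = 2 × 36.8 − 38.2 = 35.4
  upper = 2 × 36.8 − 34.9 = 38.7

(35.4, 38.7)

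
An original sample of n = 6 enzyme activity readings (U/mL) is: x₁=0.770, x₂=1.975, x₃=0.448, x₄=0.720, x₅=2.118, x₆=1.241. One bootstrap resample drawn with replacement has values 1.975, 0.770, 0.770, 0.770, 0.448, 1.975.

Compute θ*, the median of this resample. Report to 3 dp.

θ* = 0.770

Sorted: 0.448, 0.770, 0.770, 0.770, 1.975, 1.975
Median = average of the two middle values = 0.770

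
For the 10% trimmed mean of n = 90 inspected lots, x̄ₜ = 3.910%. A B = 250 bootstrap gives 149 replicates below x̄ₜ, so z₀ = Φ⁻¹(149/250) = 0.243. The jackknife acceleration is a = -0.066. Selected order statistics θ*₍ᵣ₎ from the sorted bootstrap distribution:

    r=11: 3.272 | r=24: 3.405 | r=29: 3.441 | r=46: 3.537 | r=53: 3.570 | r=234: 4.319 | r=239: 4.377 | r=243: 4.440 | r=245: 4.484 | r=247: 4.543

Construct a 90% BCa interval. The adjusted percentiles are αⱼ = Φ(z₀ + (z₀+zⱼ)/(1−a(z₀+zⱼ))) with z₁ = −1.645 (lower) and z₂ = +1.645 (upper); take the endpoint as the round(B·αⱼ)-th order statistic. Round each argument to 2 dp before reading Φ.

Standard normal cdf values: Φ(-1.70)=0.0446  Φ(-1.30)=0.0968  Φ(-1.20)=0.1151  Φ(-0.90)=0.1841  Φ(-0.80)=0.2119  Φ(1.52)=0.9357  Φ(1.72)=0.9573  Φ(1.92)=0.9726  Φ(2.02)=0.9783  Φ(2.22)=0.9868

(3.405, 4.440)

Lower: z₀ + z₁ = 0.243 + (-1.645) = -1.402; 1 − a(z₀+z₁) = 1 − (-0.066)(-1.402) = 0.9075; argument = 0.243 + (-1.402)/0.9075 = -1.3020 → -1.30.
α₁ = Φ(-1.30) = 0.0968; rank = round(250 × 0.0968) = 24; θ*₍24₎ = 3.405.
Upper: z₀ + z₂ = 1.888; 1 − a(z₀+z₂) = 1.1246; argument = 1.9218 → 1.92; α₂ = 0.9726; rank = 243; θ*₍243₎ = 4.440.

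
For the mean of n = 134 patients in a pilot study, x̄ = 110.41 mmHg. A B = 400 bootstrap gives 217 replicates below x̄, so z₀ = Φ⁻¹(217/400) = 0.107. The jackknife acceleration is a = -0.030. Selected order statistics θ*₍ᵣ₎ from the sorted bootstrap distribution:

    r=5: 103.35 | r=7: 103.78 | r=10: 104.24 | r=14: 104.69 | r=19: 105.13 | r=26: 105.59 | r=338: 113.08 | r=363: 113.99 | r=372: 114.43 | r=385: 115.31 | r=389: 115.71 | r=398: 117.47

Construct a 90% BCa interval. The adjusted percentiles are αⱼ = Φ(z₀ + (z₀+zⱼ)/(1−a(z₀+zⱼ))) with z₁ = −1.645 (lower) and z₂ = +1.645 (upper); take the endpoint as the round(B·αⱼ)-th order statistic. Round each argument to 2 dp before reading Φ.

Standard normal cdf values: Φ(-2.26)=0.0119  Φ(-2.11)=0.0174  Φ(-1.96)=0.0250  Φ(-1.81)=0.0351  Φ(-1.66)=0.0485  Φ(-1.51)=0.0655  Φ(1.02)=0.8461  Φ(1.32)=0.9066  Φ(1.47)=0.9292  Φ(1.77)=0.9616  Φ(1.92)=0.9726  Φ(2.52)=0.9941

Lower: z₀ + z₁ = 0.107 + (-1.645) = -1.538; 1 − a(z₀+z₁) = 1 − (-0.030)(-1.538) = 0.9539; argument = 0.107 + (-1.538)/0.9539 = -1.5054 → -1.51.
α₁ = Φ(-1.51) = 0.0655; rank = round(400 × 0.0655) = 26; θ*₍26₎ = 105.59.
Upper: z₀ + z₂ = 1.752; 1 − a(z₀+z₂) = 1.0526; argument = 1.7715 → 1.77; α₂ = 0.9616; rank = 385; θ*₍385₎ = 115.31.

(105.59, 115.31)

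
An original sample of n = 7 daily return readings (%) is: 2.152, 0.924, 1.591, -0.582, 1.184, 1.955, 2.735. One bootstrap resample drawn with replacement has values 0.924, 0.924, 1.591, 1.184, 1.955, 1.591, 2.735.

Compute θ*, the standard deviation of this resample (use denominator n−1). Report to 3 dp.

Mean = 1.5577; sum of squared deviations = 2.4889
s² = 2.4889 / 6 = 0.4148
s = √0.4148 = 0.644

θ* = 0.644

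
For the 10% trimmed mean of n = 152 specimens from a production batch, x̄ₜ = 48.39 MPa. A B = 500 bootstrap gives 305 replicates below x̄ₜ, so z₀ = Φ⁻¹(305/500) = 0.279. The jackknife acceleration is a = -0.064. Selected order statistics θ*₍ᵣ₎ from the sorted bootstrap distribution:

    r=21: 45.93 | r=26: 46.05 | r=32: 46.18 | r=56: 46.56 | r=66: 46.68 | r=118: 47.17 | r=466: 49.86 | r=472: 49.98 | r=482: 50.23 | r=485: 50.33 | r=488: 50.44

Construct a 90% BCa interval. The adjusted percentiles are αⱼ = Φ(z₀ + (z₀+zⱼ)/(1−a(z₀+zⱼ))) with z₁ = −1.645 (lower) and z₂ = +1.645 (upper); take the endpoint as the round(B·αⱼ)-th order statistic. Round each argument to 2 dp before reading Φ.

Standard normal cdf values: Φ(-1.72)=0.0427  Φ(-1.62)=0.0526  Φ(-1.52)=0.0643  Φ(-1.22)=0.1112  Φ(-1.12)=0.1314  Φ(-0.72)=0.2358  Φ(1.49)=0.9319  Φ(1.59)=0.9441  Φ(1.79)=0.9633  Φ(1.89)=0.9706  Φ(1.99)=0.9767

(46.56, 50.44)

Lower: z₀ + z₁ = 0.279 + (-1.645) = -1.366; 1 − a(z₀+z₁) = 1 − (-0.064)(-1.366) = 0.9126; argument = 0.279 + (-1.366)/0.9126 = -1.2179 → -1.22.
α₁ = Φ(-1.22) = 0.1112; rank = round(500 × 0.1112) = 56; θ*₍56₎ = 46.56.
Upper: z₀ + z₂ = 1.924; 1 − a(z₀+z₂) = 1.1231; argument = 1.9921 → 1.99; α₂ = 0.9767; rank = 488; θ*₍488₎ = 50.44.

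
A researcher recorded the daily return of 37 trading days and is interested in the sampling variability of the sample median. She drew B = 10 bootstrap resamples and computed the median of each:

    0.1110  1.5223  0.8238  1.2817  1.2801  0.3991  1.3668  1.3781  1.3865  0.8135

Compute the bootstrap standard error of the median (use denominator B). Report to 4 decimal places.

Bootstrap SE is the standard deviation of the 10 replicate medians.
Mean of replicates: (0.1110 + 1.5223 + 0.8238 + 1.2817 + 1.2801 + 0.3991 + 1.3668 + 1.3781 + 1.3865 + 0.8135) / 10 = 10.36290 / 10 = 1.03629
Sum of squared deviations: (−0.92529)² + (+0.48601)² + (−0.21249)² + (+0.24541)² + (+0.24381)² + (−0.63719)² + (+0.33051)² + (+0.34181)² + (+0.35021)² + (−0.22279)² = 2.06155
Variance = 2.06155 / 10 = 0.20616
SE* = √0.20616

SE* = 0.4540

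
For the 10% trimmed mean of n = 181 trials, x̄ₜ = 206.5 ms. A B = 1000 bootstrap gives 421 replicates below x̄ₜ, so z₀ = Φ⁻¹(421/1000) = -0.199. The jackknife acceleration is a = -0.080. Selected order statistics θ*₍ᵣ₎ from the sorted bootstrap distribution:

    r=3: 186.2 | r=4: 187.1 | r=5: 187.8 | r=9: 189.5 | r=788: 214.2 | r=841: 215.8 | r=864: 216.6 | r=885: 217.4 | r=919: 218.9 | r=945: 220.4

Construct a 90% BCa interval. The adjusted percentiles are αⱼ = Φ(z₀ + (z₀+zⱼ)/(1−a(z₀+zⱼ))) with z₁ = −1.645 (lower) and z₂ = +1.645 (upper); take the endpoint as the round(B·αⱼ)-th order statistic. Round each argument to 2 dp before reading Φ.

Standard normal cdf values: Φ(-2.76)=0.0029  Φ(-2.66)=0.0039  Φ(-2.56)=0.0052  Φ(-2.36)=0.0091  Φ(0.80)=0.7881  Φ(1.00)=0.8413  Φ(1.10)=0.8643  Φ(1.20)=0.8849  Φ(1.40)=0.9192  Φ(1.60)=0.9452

(189.5, 216.6)

Lower: z₀ + z₁ = -0.199 + (-1.645) = -1.844; 1 − a(z₀+z₁) = 1 − (-0.080)(-1.844) = 0.8525; argument = -0.199 + (-1.844)/0.8525 = -2.3621 → -2.36.
α₁ = Φ(-2.36) = 0.0091; rank = round(1000 × 0.0091) = 9; θ*₍9₎ = 189.5.
Upper: z₀ + z₂ = 1.446; 1 − a(z₀+z₂) = 1.1157; argument = 1.0971 → 1.10; α₂ = 0.8643; rank = 864; θ*₍864₎ = 216.6.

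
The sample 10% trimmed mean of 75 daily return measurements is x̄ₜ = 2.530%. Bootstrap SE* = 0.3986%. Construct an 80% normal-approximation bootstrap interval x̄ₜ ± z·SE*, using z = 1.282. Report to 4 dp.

(2.0190, 3.0410)

Margin = 1.282 × 0.3986 = 0.51101
Interval: 2.530 ± 0.51101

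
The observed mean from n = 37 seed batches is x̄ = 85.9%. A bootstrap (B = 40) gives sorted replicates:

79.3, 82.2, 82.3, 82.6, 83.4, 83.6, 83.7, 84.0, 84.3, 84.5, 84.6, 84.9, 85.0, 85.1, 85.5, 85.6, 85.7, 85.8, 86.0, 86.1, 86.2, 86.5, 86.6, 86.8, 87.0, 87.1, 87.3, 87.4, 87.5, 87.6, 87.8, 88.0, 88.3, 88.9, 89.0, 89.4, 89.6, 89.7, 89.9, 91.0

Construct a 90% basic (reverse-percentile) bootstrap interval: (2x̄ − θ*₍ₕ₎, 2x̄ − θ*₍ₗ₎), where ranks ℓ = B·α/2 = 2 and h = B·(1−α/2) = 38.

(82.1, 89.6)

Percentile endpoints at ranks 2 and 38: θ*₍2₎ = 82.2, θ*₍38₎ = 89.7.
Basic interval reflects these around x̄:
  lower = 2 × 85.9 − 89.7 = 82.1
  upper = 2 × 85.9 − 82.2 = 89.6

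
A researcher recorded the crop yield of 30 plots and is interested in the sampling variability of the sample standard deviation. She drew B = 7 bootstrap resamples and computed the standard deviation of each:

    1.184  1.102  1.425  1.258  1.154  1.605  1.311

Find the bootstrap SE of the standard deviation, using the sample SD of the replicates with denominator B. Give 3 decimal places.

SE* = 0.162

Bootstrap SE is the standard deviation of the 7 replicate standard deviations.
Mean of replicates: (1.184 + 1.102 + 1.425 + 1.258 + 1.154 + 1.605 + 1.311) / 7 = 9.0390 / 7 = 1.2913
Sum of squared deviations: (−0.1073)² + (−0.1893)² + (+0.1337)² + (−0.0333)² + (−0.1373)² + (+0.3137)² + (+0.0197)² = 0.1840
Variance = 0.1840 / 7 = 0.0263
SE* = √0.0263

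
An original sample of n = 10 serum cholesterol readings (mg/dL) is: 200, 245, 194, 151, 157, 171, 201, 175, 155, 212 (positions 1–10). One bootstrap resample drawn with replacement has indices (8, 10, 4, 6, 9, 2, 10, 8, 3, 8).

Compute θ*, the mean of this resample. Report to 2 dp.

θ* = 186.50

Resample values: 175, 212, 151, 171, 155, 245, 212, 175, 194, 175.
Mean = (175 + 212 + 151 + 171 + 155 + 245 + 212 + 175 + 194 + 175) / 10 = 1865.0 / 10 = 186.50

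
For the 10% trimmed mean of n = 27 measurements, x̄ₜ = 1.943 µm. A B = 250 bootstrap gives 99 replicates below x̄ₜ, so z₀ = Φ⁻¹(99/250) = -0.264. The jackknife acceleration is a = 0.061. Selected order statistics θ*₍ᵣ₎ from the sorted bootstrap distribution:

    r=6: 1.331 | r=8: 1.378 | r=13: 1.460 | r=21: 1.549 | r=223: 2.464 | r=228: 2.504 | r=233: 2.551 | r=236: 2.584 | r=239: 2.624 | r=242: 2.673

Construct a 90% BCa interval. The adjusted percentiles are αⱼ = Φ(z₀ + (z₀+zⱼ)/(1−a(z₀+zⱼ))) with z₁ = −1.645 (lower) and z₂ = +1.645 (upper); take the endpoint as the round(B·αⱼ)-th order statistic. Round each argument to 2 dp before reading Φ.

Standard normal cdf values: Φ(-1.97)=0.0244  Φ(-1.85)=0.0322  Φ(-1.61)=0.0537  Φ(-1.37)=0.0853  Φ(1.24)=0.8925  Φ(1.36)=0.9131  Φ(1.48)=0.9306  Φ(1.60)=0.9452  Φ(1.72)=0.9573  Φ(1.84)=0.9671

(1.331, 2.464)

Lower: z₀ + z₁ = -0.264 + (-1.645) = -1.909; 1 − a(z₀+z₁) = 1 − (0.061)(-1.909) = 1.1164; argument = -0.264 + (-1.909)/1.1164 = -1.9739 → -1.97.
α₁ = Φ(-1.97) = 0.0244; rank = round(250 × 0.0244) = 6; θ*₍6₎ = 1.331.
Upper: z₀ + z₂ = 1.381; 1 − a(z₀+z₂) = 0.9158; argument = 1.2440 → 1.24; α₂ = 0.8925; rank = 223; θ*₍223₎ = 2.464.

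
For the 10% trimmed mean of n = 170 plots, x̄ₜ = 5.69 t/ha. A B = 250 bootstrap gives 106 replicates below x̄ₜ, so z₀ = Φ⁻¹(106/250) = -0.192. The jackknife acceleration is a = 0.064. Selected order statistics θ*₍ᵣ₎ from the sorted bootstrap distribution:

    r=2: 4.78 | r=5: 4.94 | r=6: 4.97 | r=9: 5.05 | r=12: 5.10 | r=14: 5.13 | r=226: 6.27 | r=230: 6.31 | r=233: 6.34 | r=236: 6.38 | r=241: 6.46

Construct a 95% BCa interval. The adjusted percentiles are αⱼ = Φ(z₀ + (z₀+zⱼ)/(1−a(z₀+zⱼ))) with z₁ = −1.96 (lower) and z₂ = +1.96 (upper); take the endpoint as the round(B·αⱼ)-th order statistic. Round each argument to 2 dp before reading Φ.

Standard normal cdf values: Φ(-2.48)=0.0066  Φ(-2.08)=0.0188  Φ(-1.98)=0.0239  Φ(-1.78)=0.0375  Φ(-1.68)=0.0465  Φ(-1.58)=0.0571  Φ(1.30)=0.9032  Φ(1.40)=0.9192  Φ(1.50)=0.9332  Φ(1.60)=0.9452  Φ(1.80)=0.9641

Lower: z₀ + z₁ = -0.192 + (-1.960) = -2.152; 1 − a(z₀+z₁) = 1 − (0.064)(-2.152) = 1.1377; argument = -0.192 + (-2.152)/1.1377 = -2.0835 → -2.08.
α₁ = Φ(-2.08) = 0.0188; rank = round(250 × 0.0188) = 5; θ*₍5₎ = 4.94.
Upper: z₀ + z₂ = 1.768; 1 − a(z₀+z₂) = 0.8868; argument = 1.8016 → 1.80; α₂ = 0.9641; rank = 241; θ*₍241₎ = 6.46.

(4.94, 6.46)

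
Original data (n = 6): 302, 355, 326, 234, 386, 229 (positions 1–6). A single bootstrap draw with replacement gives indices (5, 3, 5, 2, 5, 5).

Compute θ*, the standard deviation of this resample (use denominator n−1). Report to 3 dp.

Resample values: 386, 326, 386, 355, 386, 386.
Mean = 370.8333; sum of squared deviations = 3180.8333
s² = 3180.8333 / 5 = 636.1667
s = √636.1667 = 25.222

θ* = 25.222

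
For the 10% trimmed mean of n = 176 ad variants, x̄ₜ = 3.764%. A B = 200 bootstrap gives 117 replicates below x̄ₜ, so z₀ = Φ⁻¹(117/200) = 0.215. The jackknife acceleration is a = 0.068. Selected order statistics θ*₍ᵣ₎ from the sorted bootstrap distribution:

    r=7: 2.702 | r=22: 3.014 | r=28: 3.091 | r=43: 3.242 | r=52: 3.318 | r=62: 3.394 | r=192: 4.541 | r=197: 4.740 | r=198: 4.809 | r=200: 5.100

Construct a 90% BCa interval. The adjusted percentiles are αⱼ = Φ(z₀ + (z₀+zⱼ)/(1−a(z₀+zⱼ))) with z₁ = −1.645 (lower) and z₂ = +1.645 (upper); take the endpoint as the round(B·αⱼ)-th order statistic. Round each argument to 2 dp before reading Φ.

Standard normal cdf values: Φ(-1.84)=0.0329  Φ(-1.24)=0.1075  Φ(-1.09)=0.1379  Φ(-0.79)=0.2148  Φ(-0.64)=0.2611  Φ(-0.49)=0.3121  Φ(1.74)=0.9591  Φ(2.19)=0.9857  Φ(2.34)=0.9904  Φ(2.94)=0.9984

Lower: z₀ + z₁ = 0.215 + (-1.645) = -1.430; 1 − a(z₀+z₁) = 1 − (0.068)(-1.430) = 1.0972; argument = 0.215 + (-1.430)/1.0972 = -1.0883 → -1.09.
α₁ = Φ(-1.09) = 0.1379; rank = round(200 × 0.1379) = 28; θ*₍28₎ = 3.091.
Upper: z₀ + z₂ = 1.860; 1 − a(z₀+z₂) = 0.8735; argument = 2.3443 → 2.34; α₂ = 0.9904; rank = 198; θ*₍198₎ = 4.809.

(3.091, 4.809)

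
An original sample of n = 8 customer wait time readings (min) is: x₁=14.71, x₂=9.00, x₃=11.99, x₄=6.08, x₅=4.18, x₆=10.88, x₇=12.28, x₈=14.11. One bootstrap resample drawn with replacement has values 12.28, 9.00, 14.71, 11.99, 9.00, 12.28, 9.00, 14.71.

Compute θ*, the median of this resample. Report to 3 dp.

θ* = 12.135

Sorted: 9.00, 9.00, 9.00, 11.99, 12.28, 12.28, 14.71, 14.71
Median = average of the two middle values = 12.135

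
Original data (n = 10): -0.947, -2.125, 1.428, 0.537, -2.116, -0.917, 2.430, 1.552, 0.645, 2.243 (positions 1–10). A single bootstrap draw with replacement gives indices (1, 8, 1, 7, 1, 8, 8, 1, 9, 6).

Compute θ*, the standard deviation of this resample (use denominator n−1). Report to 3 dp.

θ* = 1.377

Resample values: -0.947, 1.552, -0.947, 2.430, -0.947, 1.552, 1.552, -0.947, 0.645, -0.917.
Mean = 0.3026; sum of squared deviations = 17.0595
s² = 17.0595 / 9 = 1.8955
s = √1.8955 = 1.377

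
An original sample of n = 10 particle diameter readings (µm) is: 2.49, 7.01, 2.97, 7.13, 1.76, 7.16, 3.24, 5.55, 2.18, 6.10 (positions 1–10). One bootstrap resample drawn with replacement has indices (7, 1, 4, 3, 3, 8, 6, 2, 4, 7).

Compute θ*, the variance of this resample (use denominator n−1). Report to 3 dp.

Resample values: 3.24, 2.49, 7.13, 2.97, 2.97, 5.55, 7.16, 7.01, 7.13, 3.24.
Mean = 4.8890; sum of squared deviations = 38.6959
s² = 38.6959 / 9 = 4.2995

θ* = 4.300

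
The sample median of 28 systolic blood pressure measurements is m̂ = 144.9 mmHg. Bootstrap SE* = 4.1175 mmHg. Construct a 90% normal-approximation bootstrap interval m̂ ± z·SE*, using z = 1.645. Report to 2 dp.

Margin = 1.645 × 4.1175 = 6.773
Interval: 144.9 ± 6.773

(138.13, 151.67)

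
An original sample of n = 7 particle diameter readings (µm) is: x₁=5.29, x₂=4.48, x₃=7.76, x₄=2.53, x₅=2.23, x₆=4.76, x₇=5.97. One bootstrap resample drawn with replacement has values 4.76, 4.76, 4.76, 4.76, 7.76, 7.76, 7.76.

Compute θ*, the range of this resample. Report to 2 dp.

θ* = 3.00

Range = 7.76 − 4.76 = 3.00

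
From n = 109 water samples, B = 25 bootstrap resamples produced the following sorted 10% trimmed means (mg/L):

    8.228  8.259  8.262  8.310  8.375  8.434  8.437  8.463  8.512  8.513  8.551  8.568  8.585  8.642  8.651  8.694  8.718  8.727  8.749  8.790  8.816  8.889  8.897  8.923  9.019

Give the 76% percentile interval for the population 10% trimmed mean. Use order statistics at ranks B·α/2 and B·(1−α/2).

α = 0.24; lower rank = 25 × 0.120 = 3; upper rank = 25 × 0.880 = 22.
The 3rd smallest replicate is 8.262; the 22nd is 8.889.

(8.262, 8.889)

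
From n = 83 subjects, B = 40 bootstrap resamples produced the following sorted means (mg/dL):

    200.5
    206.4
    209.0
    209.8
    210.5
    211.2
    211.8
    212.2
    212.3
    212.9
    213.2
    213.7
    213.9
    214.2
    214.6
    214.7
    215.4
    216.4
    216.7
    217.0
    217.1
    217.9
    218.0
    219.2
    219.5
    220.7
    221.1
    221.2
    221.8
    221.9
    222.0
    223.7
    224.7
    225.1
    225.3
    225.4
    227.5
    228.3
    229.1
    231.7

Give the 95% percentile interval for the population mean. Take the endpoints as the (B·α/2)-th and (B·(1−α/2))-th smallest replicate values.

(200.5, 229.1)

α = 0.05; lower rank = 40 × 0.025 = 1; upper rank = 40 × 0.975 = 39.
The 1st smallest replicate is 200.5; the 39th is 229.1.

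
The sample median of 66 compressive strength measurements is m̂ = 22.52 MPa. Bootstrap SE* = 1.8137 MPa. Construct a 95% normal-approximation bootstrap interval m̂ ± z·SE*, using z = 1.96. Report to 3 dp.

Margin = 1.96 × 1.8137 = 3.5549
Interval: 22.52 ± 3.5549

(18.965, 26.075)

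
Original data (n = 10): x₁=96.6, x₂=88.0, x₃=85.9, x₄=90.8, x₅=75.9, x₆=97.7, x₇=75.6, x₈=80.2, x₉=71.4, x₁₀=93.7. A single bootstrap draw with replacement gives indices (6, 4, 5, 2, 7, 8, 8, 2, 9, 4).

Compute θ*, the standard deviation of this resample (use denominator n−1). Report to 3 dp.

Resample values: 97.7, 90.8, 75.9, 88.0, 75.6, 80.2, 80.2, 88.0, 71.4, 90.8.
Mean = 83.8600; sum of squared deviations = 635.7840
s² = 635.7840 / 9 = 70.6427
s = √70.6427 = 8.405

θ* = 8.405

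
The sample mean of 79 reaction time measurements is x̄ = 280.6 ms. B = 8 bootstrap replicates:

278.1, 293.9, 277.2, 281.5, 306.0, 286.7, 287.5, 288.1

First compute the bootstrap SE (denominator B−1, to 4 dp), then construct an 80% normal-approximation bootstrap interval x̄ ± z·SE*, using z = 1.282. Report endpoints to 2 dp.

Mean of replicates = 287.3750; sum of squared deviations = 614.5350; SE* = √(614.5350/7) = 9.3697
Margin = 1.282 × 9.3697 = 12.012
Interval: 280.6 ± 12.012

(268.59, 292.61)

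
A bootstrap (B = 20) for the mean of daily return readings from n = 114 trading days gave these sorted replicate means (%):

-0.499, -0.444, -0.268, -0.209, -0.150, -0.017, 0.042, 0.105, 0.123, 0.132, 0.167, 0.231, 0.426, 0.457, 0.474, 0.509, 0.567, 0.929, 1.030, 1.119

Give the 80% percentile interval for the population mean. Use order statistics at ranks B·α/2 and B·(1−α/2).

(-0.444, 0.929)

α = 0.20; lower rank = 20 × 0.100 = 2; upper rank = 20 × 0.900 = 18.
The 2nd smallest replicate is -0.444; the 18th is 0.929.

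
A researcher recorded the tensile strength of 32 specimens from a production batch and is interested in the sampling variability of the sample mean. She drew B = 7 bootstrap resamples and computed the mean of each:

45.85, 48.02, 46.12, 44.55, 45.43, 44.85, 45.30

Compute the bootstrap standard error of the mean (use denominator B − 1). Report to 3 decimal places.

SE* = 1.144

Bootstrap SE is the standard deviation of the 7 replicate means.
Mean of replicates: (45.85 + 48.02 + 46.12 + 44.55 + 45.43 + 44.85 + 45.30) / 7 = 320.1200 / 7 = 45.7314
Sum of squared deviations: (+0.1186)² + (+2.2886)² + (+0.3886)² + (−1.1814)² + (−0.3014)² + (−0.8814)² + (−0.4314)² = 7.8523
Variance = 7.8523 / 6 = 1.3087
SE* = √1.3087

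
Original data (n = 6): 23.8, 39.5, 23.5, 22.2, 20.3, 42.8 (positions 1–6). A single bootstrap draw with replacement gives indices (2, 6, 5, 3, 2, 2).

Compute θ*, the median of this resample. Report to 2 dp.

Resample values: 39.5, 42.8, 20.3, 23.5, 39.5, 39.5.
Sorted: 20.3, 23.5, 39.5, 39.5, 39.5, 42.8
Median = average of the two middle values = 39.50

θ* = 39.50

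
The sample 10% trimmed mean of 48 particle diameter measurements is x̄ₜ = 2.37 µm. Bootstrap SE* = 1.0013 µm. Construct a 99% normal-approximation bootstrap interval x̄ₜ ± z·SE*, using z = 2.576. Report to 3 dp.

(-0.209, 4.949)

Margin = 2.576 × 1.0013 = 2.5793
Interval: 2.37 ± 2.5793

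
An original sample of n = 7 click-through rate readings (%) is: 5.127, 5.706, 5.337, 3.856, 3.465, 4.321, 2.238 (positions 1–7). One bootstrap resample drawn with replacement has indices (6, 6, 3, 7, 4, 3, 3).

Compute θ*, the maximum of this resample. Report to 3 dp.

Resample values: 4.321, 4.321, 5.337, 2.238, 3.856, 5.337, 5.337.
Maximum = 5.337

θ* = 5.337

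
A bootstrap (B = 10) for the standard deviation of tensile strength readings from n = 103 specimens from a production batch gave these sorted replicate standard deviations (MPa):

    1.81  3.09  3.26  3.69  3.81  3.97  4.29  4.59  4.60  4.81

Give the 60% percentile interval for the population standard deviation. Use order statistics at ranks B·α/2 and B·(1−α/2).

α = 0.40; lower rank = 10 × 0.200 = 2; upper rank = 10 × 0.800 = 8.
The 2nd smallest replicate is 3.09; the 8th is 4.59.

(3.09, 4.59)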